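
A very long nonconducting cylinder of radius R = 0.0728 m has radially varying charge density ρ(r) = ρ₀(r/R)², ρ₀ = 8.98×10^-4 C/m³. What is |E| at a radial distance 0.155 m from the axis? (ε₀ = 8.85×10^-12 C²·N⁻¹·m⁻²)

|E| ≈ 8.67×10^5 V/m

Take a coaxial cylindrical Gaussian surface of radius r = 0.155 m and length L (r > R, full charge per length enclosed).
λ_enc = 2π ∫₀^R ρ₀(r'/R)^2 r' dr' = 2πρ₀R²/4 = 7.476×10^-6 C/m.
Gauss's law: E·2πrL = λ_enc L/ε₀.
E = |λ_enc|/(2πε₀r) = (7.476×10^-6)/(2π·8.85×10^-12·0.155) = 8.67e5 N/C.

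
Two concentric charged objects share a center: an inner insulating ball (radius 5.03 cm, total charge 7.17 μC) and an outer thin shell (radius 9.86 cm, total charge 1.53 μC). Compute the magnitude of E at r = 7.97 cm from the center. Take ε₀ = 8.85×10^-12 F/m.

|E| = 1.01×10^7 N/C

By spherical symmetry E is radial; choose a Gaussian sphere of radius r = 7.97 cm (between the bodies, 5.03 cm < r < 9.86 cm).
Only the inner charge is enclosed; the outer shell contributes nothing inside itself. Q_enc = 7.17 μC = 7.17×10^-6 C.
Since E is radial and uniform over the Gaussian sphere, Φ = E·4πr² = Q_enc/ε₀.
E = |Q_enc|/(4πε₀r²) = (7.17e-6)/(4π·8.85×10^-12·(0.0797)²) = 1.01e7 N/C.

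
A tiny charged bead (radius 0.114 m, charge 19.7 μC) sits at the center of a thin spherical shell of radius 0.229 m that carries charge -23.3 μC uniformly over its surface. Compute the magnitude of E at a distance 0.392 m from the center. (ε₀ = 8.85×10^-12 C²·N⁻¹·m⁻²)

|E| ≈ 2.11e5 V/m

Use a concentric Gaussian sphere at r = 0.392 m (r > 0.229 m, enclosing both).
Q_enc = (19.7 μC) + (-23.3 μC) = -3.60e-6 C.
By Gauss's law, ∮E·dA = E·4πr² = Q_enc/ε₀.
E = |Q_enc|/(4πε₀r²) = (3.60×10^-6)/(4π·8.85×10^-12·(0.392)²) = 2.11×10^5 N/C.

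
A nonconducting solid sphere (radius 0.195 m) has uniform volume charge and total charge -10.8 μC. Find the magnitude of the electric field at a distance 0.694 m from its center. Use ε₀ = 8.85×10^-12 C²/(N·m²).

By spherical symmetry E is radial; choose a Gaussian sphere of radius r = 0.694 m (r > R, so the entire charge is enclosed).
Q_enc = -10.8 μC = -1.08×10^-5 C.
Gauss's law: E·4πr² = Q_enc/ε₀.
E = |Q_enc|/(4πε₀r²) = (1.08e-5)/(4π·8.85×10^-12·(0.694)²) = 2.02×10^5 N/C.

E = 2.02e5 N/C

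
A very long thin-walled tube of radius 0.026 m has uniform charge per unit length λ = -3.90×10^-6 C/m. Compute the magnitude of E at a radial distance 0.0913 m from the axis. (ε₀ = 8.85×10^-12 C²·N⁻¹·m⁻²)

E ≈ 7.68×10^5 V/m

Take a coaxial cylindrical Gaussian surface of radius r = 0.0913 m and length L (r > 0.026 m).
The full line charge is enclosed: λ_enc = -3.90×10^-6 C/m.
Applying ∮E·dA = Q_enc/ε₀ with the end caps contributing no flux:
E = |λ_enc|/(2πε₀r) = (3.90×10^-6)/(2π·8.85×10^-12·0.0913) = 7.68×10^5 N/C.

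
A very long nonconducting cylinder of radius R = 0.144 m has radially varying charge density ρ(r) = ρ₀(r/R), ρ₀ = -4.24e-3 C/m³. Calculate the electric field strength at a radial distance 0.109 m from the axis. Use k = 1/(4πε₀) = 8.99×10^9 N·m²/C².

Choose a coaxial cylinder of radius r = 0.109 m (arbitrary length L) as the Gaussian surface (r < R).
λ_enc = ∫₀^r ρ(r')·2πr' dr' = (2πρ₀/R)·r^3/3 = -7.986e-5 C/m.
Gauss's law: E·2πrL = λ_enc L/ε₀.
E = 2k|λ_enc|/r = 2(8.99×10^9)(7.986×10^-5)/(0.109) = 1.32e7 N/C.

|E| ≈ 1.32×10^7 N/C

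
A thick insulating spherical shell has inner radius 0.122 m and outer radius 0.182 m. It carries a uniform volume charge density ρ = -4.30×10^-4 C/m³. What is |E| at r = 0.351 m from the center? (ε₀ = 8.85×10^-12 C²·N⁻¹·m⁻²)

E = 5.54×10^5 N/C

Take a concentric spherical Gaussian surface of radius r = 0.351 m (r > 0.182 m, enclosing the whole shell).
Q_enc = ρ·(4π/3)(b³ − a³) = (-4.30×10^-4)·(4π/3)·((0.182)³ − (0.122)³) = -7.588×10^-6 C.
Since E is radial and uniform over the Gaussian sphere, Φ = E·4πr² = Q_enc/ε₀.
E = |Q_enc|/(4πε₀r²) = (7.588×10^-6)/(4π·8.85×10^-12·(0.351)²) = 5.54e5 N/C.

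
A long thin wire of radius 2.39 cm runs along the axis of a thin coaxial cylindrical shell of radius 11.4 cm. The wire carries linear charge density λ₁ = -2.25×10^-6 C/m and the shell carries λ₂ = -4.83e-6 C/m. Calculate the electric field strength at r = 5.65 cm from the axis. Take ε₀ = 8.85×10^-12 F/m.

|E| ≈ 7.16×10^5 N/C

Choose a coaxial cylinder of radius r = 5.65 cm (arbitrary length L) as the Gaussian surface (between the conductors, 2.39 cm < r < 11.4 cm).
Only the inner wire is enclosed; the outer shell contributes nothing inside itself. λ_enc = λ₁ = -2.25e-6 C/m.
Gauss's law: E·2πrL = λ_enc L/ε₀.
E = |λ_enc|/(2πε₀r) = (2.25e-6)/(2π·8.85×10^-12·0.0565) = 7.16e5 N/C.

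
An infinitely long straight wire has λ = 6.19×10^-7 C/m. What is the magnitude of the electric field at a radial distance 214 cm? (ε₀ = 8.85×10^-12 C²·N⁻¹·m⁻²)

Coaxial Gaussian cylinder, radius r = 214 cm, length L.
Q_enc = λL, so λ_enc = 6.19×10^-7 C/m.
Applying ∮E·dA = Q_enc/ε₀ with the end caps contributing no flux:
E = |λ_enc|/(2πε₀r) = (6.19×10^-7)/(2π·8.85×10^-12·2.14) = 5.20e3 N/C.

E = 5.20e3 N/C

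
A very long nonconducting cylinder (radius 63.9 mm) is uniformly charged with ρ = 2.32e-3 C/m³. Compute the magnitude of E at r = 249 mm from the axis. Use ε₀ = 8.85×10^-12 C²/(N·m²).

Choose a coaxial cylinder of radius r = 249 mm (arbitrary length L) as the Gaussian surface (r > 63.9 mm, full cross-section enclosed).
λ_enc = ρ·πR² = (2.32×10^-3)π(0.0639)² = 2.976×10^-5 C/m.
Gauss's law: E·2πrL = λ_enc L/ε₀.
E = |λ_enc|/(2πε₀r) = (2.976×10^-5)/(2π·8.85×10^-12·0.249) = 2.15e6 N/C.

|E| = 2.15×10^6 V/m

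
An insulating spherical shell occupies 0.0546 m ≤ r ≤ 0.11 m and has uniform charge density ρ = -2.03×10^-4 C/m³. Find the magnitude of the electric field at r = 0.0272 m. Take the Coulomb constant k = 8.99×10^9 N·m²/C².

|E| = 0 V/m

Symmetry ⇒ E = E(r) r̂. Gaussian sphere of radius r = 0.0272 m (r < 0.0546 m, inside the empty cavity).
Q_enc = 0 (all charge lies at larger r); Gauss's law gives E = 0.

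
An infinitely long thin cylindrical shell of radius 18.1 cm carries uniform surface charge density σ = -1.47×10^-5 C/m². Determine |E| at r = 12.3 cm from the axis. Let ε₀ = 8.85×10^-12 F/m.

E = 0

Take a coaxial cylindrical Gaussian surface of radius r = 12.3 cm and length L (r < 18.1 cm, inside the shell).
No charge is enclosed, so Gauss's law gives E·2πrL = 0 ⇒ E = 0.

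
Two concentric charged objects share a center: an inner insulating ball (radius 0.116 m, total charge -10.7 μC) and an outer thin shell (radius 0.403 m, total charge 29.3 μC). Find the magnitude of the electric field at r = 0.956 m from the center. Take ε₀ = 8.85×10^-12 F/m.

Use a concentric Gaussian sphere at r = 0.956 m (r > 0.403 m, enclosing both).
Q_enc = (-10.7 μC) + (29.3 μC) = 1.86e-5 C.
Since E is radial and uniform over the Gaussian sphere, Φ = E·4πr² = Q_enc/ε₀.
E = |Q_enc|/(4πε₀r²) = (1.86e-5)/(4π·8.85×10^-12·(0.956)²) = 1.83×10^5 N/C.

|E| ≈ 1.83×10^5 N/C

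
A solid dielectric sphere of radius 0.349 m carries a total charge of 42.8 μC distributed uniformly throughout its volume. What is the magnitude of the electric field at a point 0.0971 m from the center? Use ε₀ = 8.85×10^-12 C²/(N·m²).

8.79×10^5 V/m

By spherical symmetry E is radial; choose a Gaussian sphere of radius r = 0.0971 m (r < R).
For a uniform sphere the enclosed fraction is (r/R)³, so Q_enc = (42.8 μC)(0.0971/0.349)³ = 9.218×10^-7 C.
Applying ∮E·dA = Q_enc/ε₀ with Φ = E(4πr²):
E = |Q_enc|/(4πε₀r²) = (9.218×10^-7)/(4π·8.85×10^-12·(0.0971)²) = 8.79e5 N/C.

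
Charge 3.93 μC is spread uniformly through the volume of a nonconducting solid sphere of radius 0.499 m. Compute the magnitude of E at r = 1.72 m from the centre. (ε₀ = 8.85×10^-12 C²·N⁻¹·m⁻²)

Symmetry ⇒ E = E(r) r̂. Gaussian sphere of radius r = 1.72 m (r > R, so the entire charge is enclosed).
Q_enc = 3.93 μC = 3.93e-6 C.
By Gauss's law, ∮E·dA = E·4πr² = Q_enc/ε₀.
E = |Q_enc|/(4πε₀r²) = (3.93×10^-6)/(4π·8.85×10^-12·(1.72)²) = 1.19e4 N/C.

|E| ≈ 1.19e4 V/m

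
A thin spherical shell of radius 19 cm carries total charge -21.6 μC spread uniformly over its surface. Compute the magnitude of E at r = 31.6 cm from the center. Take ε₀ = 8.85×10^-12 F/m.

Use a concentric Gaussian sphere at r = 31.6 cm (r > 19 cm).
The entire shell is enclosed: Q_enc = -2.16e-5 C.
Gauss's law: E·4πr² = Q_enc/ε₀.
E = |Q_enc|/(4πε₀r²) = (2.16×10^-5)/(4π·8.85×10^-12·(0.316)²) = 1.95e6 N/C.

|E| ≈ 1.95×10^6 N/C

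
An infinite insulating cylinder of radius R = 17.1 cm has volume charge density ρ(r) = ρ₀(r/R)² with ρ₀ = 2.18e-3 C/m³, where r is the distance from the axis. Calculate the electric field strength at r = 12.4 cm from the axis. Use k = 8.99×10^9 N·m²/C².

|E| ≈ 4.01e6 N/C

By cylindrical symmetry E is radial; use a coaxial Gaussian cylinder of radius 12.4 cm and length L (r < R).
Integrating ρ over the cross-section to radius r: λ_enc = (2πρ₀/R²) ∫₀^r r'^3 dr' = 2πρ₀ r^4/(4·R²) = 2.769×10^-5 C/m.
Applying ∮E·dA = Q_enc/ε₀ with the end caps contributing no flux:
E = 2k|λ_enc|/r = 2(8.99×10^9)(2.769×10^-5)/(0.124) = 4.01e6 N/C.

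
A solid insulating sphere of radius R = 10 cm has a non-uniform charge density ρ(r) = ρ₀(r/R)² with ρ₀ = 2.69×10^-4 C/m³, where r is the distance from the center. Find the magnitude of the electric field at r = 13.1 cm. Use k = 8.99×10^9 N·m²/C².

Take a concentric spherical Gaussian surface of radius r = 13.1 cm (r > R, all charge enclosed).
Q_enc = 4π ∫₀^R ρ₀(r'/R)^2 r'² dr' = 4πρ₀R³/5 = 6.761×10^-7 C.
Applying ∮E·dA = Q_enc/ε₀ with Φ = E(4πr²):
E = k|Q_enc|/r² = (8.99×10^9)(6.761×10^-7)/(0.131)² = 3.54×10^5 N/C.

3.54×10^5 N/C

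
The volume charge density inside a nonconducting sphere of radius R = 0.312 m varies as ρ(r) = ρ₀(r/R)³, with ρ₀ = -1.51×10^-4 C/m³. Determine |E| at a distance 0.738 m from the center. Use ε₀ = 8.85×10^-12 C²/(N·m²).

|E| = 1.59×10^5 N/C

Symmetry ⇒ E = E(r) r̂. Gaussian sphere of radius r = 0.738 m (r > R, all charge enclosed).
Q_enc = 4π ∫₀^R ρ₀(r'/R)^3 r'² dr' = 4πρ₀R³/6 = -9.605×10^-6 C.
Since E is radial and uniform over the Gaussian sphere, Φ = E·4πr² = Q_enc/ε₀.
E = |Q_enc|/(4πε₀r²) = (9.605×10^-6)/(4π·8.85×10^-12·(0.738)²) = 1.59e5 N/C.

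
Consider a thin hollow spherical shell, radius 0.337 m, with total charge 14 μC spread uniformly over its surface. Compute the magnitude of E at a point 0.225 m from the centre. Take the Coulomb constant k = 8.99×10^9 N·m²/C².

E = 0 (no enclosed charge)

By spherical symmetry E is radial; choose a Gaussian sphere of radius r = 0.225 m (inside the shell, r < 0.337 m).
All the charge is outside the Gaussian surface: Q_enc = 0, hence E = 0 everywhere inside the shell.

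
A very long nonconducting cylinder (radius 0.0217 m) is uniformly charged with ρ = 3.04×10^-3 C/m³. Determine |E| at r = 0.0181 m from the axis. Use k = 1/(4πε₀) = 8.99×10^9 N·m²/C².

By cylindrical symmetry E is radial; use a coaxial Gaussian cylinder of radius 0.0181 m and length L (r < R).
Enclosed charge per unit length: λ_enc = ρ·πr² = (3.04e-3)π(0.0181)² = 3.129×10^-6 C/m.
Since E is radial and uniform over the curved surface, Φ = E·2πrL = Q_enc/ε₀ = λ_enc L/ε₀.
E = 2k|λ_enc|/r = 2(8.99×10^9)(3.129×10^-6)/(0.0181) = 3.11×10^6 N/C.

3.11×10^6 V/m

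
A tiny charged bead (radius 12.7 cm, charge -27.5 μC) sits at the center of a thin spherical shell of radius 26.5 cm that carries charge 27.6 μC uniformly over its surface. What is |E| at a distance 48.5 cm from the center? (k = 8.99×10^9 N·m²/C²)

3.82×10^3 V/m

Take a concentric spherical Gaussian surface of radius r = 48.5 cm (r > 26.5 cm, enclosing both).
Q_enc = (-27.5 μC) + (27.6 μC) = 1.00×10^-7 C.
Gauss's law: E·4πr² = Q_enc/ε₀.
E = k|Q_enc|/r² = (8.99×10^9)(1.00e-7)/(0.485)² = 3.82×10^3 N/C.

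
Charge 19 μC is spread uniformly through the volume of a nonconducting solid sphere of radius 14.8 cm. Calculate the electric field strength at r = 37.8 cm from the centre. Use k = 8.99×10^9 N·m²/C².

By spherical symmetry E is radial; choose a Gaussian sphere of radius r = 37.8 cm (r > R, so the entire charge is enclosed).
Q_enc = 19 μC = 1.90×10^-5 C.
Gauss's law: E·4πr² = Q_enc/ε₀.
E = k|Q_enc|/r² = (8.99×10^9)(1.90e-5)/(0.378)² = 1.20×10^6 N/C.

E ≈ 1.20×10^6 N/C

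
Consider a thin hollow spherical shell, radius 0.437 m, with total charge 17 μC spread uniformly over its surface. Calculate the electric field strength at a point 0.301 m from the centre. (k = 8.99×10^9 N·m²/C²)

Symmetry ⇒ E = E(r) r̂. Gaussian sphere of radius r = 0.301 m (inside the shell, r < 0.437 m).
All the charge is outside the Gaussian surface: Q_enc = 0, hence E = 0 everywhere inside the shell.

E = 0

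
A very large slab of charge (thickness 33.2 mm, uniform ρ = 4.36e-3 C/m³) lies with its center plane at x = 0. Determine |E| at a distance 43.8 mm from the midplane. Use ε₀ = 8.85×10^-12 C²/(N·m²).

E ≈ 8.18×10^6 N/C

The point |x| = 43.8 mm lies outside the slab (half-thickness 0.0166 m). A symmetric pillbox spanning the full slab encloses Q_enc = ρ·d·A.
Flux = 2EA ⇒ E = |ρ|d/(2ε₀), independent of distance outside.
E = (4.36×10^-3)(0.0332)/(2·8.85×10^-12) = 8.18e6 N/C.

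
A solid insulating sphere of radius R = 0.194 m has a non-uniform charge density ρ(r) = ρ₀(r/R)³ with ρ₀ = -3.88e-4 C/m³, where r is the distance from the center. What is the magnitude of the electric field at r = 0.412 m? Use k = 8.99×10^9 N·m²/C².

Symmetry ⇒ E = E(r) r̂. Gaussian sphere of radius r = 0.412 m (r > R, all charge enclosed).
Q_enc = 4π ∫₀^R ρ₀(r'/R)^3 r'² dr' = 4πρ₀R³/6 = -5.933e-6 C.
Gauss's law: E·4πr² = Q_enc/ε₀.
E = k|Q_enc|/r² = (8.99×10^9)(5.933×10^-6)/(0.412)² = 3.14e5 N/C.

E = 3.14×10^5 N/C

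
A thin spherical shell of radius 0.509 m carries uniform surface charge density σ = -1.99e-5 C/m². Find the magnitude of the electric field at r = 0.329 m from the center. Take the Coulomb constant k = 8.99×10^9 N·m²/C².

Symmetry ⇒ E = E(r) r̂. Gaussian sphere of radius r = 0.329 m (inside the shell, r < 0.509 m).
No charge lies within this surface, so Q_enc = 0 and Gauss's law gives E·4πr² = 0 ⇒ E = 0.

|E| = 0 N/C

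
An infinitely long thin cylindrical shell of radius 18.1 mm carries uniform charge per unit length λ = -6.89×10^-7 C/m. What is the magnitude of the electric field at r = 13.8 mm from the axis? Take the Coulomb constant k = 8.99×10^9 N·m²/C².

E = 0 (no enclosed charge)

Coaxial Gaussian cylinder, radius r = 13.8 mm, length L (r < 18.1 mm, inside the shell).
No charge is enclosed, so Gauss's law gives E·2πrL = 0 ⇒ E = 0.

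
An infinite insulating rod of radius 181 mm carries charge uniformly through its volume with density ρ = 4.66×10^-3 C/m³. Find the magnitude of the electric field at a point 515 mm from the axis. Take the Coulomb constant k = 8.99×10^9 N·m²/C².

Coaxial Gaussian cylinder, radius r = 515 mm, length L (r > 181 mm, full cross-section enclosed).
λ_enc = ρ·πR² = (4.66×10^-3)π(0.181)² = 4.796e-4 C/m.
Since E is radial and uniform over the curved surface, Φ = E·2πrL = Q_enc/ε₀ = λ_enc L/ε₀.
E = 2k|λ_enc|/r = 2(8.99×10^9)(4.796×10^-4)/(0.515) = 1.67×10^7 N/C.

1.67×10^7 V/m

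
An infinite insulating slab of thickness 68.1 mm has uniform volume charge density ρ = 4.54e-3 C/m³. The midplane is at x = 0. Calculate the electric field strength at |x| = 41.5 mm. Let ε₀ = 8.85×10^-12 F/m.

|E| = 1.75e7 V/m

The point |x| = 41.5 mm lies outside the slab (half-thickness 0.03405 m). A symmetric pillbox spanning the full slab encloses Q_enc = ρ·d·A.
Flux = 2EA ⇒ E = |ρ|d/(2ε₀), independent of distance outside.
E = (4.54e-3)(0.0681)/(2·8.85×10^-12) = 1.75×10^7 N/C.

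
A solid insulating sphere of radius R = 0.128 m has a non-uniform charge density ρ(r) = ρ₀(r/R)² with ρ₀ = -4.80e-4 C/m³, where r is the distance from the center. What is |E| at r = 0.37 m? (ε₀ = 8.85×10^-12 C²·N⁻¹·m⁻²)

E = 1.66e5 N/C

Take a concentric spherical Gaussian surface of radius r = 0.37 m (r > R, all charge enclosed).
Q_enc = 4π ∫₀^R ρ₀(r'/R)^2 r'² dr' = 4πρ₀R³/5 = -2.53×10^-6 C.
Gauss's law: E·4πr² = Q_enc/ε₀.
E = |Q_enc|/(4πε₀r²) = (2.53×10^-6)/(4π·8.85×10^-12·(0.37)²) = 1.66e5 N/C.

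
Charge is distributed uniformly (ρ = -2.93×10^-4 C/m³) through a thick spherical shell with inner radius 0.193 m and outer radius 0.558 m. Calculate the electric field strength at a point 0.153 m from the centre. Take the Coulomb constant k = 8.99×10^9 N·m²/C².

E = 0

Symmetry ⇒ E = E(r) r̂. Gaussian sphere of radius r = 0.153 m (r < 0.193 m, inside the empty cavity).
Q_enc = 0 (all charge lies at larger r); Gauss's law gives E = 0.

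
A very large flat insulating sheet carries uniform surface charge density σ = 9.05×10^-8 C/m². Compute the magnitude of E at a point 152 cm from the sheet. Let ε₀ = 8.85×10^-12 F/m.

By planar symmetry E is perpendicular to the sheet and uniform; use a Gaussian pillbox with flat faces of area A on each side of the sheet.
Only the two end caps contribute flux: Φ = 2EA. With Q_enc = σA, Gauss's law gives E = |σ|/(2ε₀).
E = |σ|/(2ε₀) = (9.05×10^-8)/(2·8.85×10^-12) = 5.11×10^3 N/C.

E = 5.11×10^3 V/m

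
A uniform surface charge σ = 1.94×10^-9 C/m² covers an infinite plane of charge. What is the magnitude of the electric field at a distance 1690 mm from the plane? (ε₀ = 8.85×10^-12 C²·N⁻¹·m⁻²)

By planar symmetry E is perpendicular to the sheet and uniform; use a Gaussian pillbox with flat faces of area A on each side of the sheet.
Flux Φ = 2EA and Q_enc = σA, so 2EA = σA/ε₀ ⇒ E = |σ|/(2ε₀), independent of distance.
E = |σ|/(2ε₀) = (1.94×10^-9)/(2·8.85×10^-12) = 110 N/C.

110 N/C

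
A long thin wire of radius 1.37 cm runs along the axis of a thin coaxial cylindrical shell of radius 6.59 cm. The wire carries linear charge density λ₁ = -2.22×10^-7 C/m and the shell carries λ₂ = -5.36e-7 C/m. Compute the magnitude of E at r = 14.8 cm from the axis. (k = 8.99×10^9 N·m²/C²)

By cylindrical symmetry E is radial; use a coaxial Gaussian cylinder of radius 14.8 cm and length L (r > 6.59 cm, enclosing both).
λ_enc = λ₁ + λ₂ = (-2.22×10^-7) + (-5.36×10^-7) = -7.58×10^-7 C/m.
Gauss's law: E·2πrL = λ_enc L/ε₀.
E = 2k|λ_enc|/r = 2(8.99×10^9)(7.58e-7)/(0.148) = 9.21×10^4 N/C.

|E| ≈ 9.21×10^4 V/m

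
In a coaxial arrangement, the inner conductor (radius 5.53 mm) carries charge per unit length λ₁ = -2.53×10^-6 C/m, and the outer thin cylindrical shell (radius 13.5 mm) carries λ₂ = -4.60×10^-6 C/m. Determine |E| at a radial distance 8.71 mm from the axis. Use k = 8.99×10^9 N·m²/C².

Choose a coaxial cylinder of radius r = 8.71 mm (arbitrary length L) as the Gaussian surface (between the conductors, 5.53 mm < r < 13.5 mm).
The shell at 13.5 mm lies outside the Gaussian surface, so λ_enc = λ₁ = -2.53e-6 C/m.
Applying ∮E·dA = Q_enc/ε₀ with the end caps contributing no flux:
E = 2k|λ_enc|/r = 2(8.99×10^9)(2.53e-6)/(0.00871) = 5.22×10^6 N/C.

|E| ≈ 5.22×10^6 V/m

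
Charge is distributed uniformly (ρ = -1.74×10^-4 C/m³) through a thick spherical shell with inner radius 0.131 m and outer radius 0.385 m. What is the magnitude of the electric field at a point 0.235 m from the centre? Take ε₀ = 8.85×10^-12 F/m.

Use a concentric Gaussian sphere at r = 0.235 m (within the shell material, 0.131 m < r < 0.385 m).
Enclosed charge is the volume from a to r: Q_enc = (4π/3)ρ(r³ − a³) = -7.82×10^-6 C.
Applying ∮E·dA = Q_enc/ε₀ with Φ = E(4πr²):
E = |Q_enc|/(4πε₀r²) = (7.82×10^-6)/(4π·8.85×10^-12·(0.235)²) = 1.27e6 N/C.

1.27×10^6 N/C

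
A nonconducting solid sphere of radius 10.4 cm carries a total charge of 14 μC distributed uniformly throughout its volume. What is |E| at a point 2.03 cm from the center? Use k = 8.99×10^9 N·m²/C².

Take a concentric spherical Gaussian surface of radius r = 2.03 cm (r < R).
Only the charge within r is enclosed: Q_enc = Q·(r/R)³ = (14 μC)·(2.03 cm/10.4 cm)³ = 1.041×10^-7 C.
Gauss's law: E·4πr² = Q_enc/ε₀.
E = k|Q_enc|/r² = (8.99×10^9)(1.041×10^-7)/(0.0203)² = 2.27×10^6 N/C.

2.27×10^6 V/m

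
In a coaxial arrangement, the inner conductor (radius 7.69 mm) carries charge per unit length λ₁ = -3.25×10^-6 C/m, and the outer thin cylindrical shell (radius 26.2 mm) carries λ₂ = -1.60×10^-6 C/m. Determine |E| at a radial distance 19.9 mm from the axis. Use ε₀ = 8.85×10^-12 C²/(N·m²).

Coaxial Gaussian cylinder, radius r = 19.9 mm, length L (between the conductors, 7.69 mm < r < 26.2 mm).
The shell at 26.2 mm lies outside the Gaussian surface, so λ_enc = λ₁ = -3.25×10^-6 C/m.
Gauss's law: E·2πrL = λ_enc L/ε₀.
E = |λ_enc|/(2πε₀r) = (3.25×10^-6)/(2π·8.85×10^-12·0.0199) = 2.94×10^6 N/C.

E ≈ 2.94×10^6 N/C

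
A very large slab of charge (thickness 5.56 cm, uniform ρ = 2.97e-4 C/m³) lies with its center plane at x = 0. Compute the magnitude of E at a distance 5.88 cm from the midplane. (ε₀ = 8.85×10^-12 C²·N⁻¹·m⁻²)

E = 9.33×10^5 N/C

The point |x| = 5.88 cm lies outside the slab (half-thickness 0.0278 m). A symmetric pillbox spanning the full slab encloses Q_enc = ρ·d·A.
Flux = 2EA ⇒ E = |ρ|d/(2ε₀), independent of distance outside.
E = (2.97×10^-4)(0.0556)/(2·8.85×10^-12) = 9.33×10^5 N/C.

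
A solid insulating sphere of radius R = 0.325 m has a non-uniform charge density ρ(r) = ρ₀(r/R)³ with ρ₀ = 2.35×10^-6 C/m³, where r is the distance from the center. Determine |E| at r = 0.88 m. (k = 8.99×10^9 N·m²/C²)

E ≈ 1.96e3 V/m

Take a concentric spherical Gaussian surface of radius r = 0.88 m (r > R, all charge enclosed).
Q_enc = 4π ∫₀^R ρ₀(r'/R)^3 r'² dr' = 4πρ₀R³/6 = 1.69×10^-7 C.
Since E is radial and uniform over the Gaussian sphere, Φ = E·4πr² = Q_enc/ε₀.
E = k|Q_enc|/r² = (8.99×10^9)(1.69×10^-7)/(0.88)² = 1.96e3 N/C.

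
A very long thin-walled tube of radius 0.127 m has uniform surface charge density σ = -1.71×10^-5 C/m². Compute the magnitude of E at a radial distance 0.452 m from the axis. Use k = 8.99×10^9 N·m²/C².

Coaxial Gaussian cylinder, radius r = 0.452 m, length L (r > 0.127 m).
The whole shell is enclosed: λ_enc = σ·2πR = (-1.71×10^-5)·2π·(0.127) = -1.365×10^-5 C/m.
Applying ∮E·dA = Q_enc/ε₀ with the end caps contributing no flux:
E = 2k|λ_enc|/r = 2(8.99×10^9)(1.365×10^-5)/(0.452) = 5.43×10^5 N/C.

E ≈ 5.43×10^5 N/C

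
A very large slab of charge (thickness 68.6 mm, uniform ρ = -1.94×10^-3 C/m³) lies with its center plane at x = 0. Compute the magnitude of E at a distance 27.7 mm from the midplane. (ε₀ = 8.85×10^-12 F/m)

By symmetry E is perpendicular to the slab. A Gaussian pillbox from −27.7 mm to +27.7 mm (face area A) lies entirely within the slab.
Q_enc = ρ·(2x)·A and flux = 2EA, so 2EA = 2ρxA/ε₀ ⇒ E = |ρ|x/ε₀.
E = (1.94e-3)(0.0277)/(8.85×10^-12) = 6.07×10^6 N/C.

6.07e6 N/C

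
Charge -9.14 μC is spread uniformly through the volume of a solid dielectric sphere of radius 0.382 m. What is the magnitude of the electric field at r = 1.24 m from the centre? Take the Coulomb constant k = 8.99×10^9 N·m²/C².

E = 5.34×10^4 V/m

Symmetry ⇒ E = E(r) r̂. Gaussian sphere of radius r = 1.24 m (r > R, so the entire charge is enclosed).
Q_enc = -9.14 μC = -9.14×10^-6 C.
Applying ∮E·dA = Q_enc/ε₀ with Φ = E(4πr²):
E = k|Q_enc|/r² = (8.99×10^9)(9.14e-6)/(1.24)² = 5.34×10^4 N/C.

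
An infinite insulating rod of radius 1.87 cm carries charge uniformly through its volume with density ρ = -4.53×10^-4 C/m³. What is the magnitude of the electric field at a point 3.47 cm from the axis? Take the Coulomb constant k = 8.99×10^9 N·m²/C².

E ≈ 2.58e5 N/C

Coaxial Gaussian cylinder, radius r = 3.47 cm, length L (r > 1.87 cm, full cross-section enclosed).
λ_enc = ρ·πR² = (-4.53×10^-4)π(0.0187)² = -4.977×10^-7 C/m.
By Gauss's law (flux through the curved wall only), E·2πrL = λ_enc L/ε₀.
E = 2k|λ_enc|/r = 2(8.99×10^9)(4.977×10^-7)/(0.0347) = 2.58e5 N/C.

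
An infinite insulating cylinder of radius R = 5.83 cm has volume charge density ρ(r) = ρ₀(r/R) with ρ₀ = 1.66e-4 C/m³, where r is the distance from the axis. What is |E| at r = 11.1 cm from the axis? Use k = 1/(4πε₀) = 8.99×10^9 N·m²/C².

E ≈ 1.91e5 N/C

Choose a coaxial cylinder of radius r = 11.1 cm (arbitrary length L) as the Gaussian surface (r > R, full charge per length enclosed).
λ_enc = 2π ∫₀^R ρ₀(r'/R)^1 r' dr' = 2πρ₀R²/3 = 1.182e-6 C/m.
Since E is radial and uniform over the curved surface, Φ = E·2πrL = Q_enc/ε₀ = λ_enc L/ε₀.
E = 2k|λ_enc|/r = 2(8.99×10^9)(1.182e-6)/(0.111) = 1.91×10^5 N/C.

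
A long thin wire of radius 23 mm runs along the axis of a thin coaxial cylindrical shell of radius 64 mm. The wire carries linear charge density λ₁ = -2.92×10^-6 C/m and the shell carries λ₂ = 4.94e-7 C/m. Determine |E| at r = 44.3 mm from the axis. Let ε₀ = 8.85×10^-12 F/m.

E = 1.19×10^6 N/C

Coaxial Gaussian cylinder, radius r = 44.3 mm, length L (between the conductors, 23 mm < r < 64 mm).
Only the inner wire is enclosed; the outer shell contributes nothing inside itself. λ_enc = λ₁ = -2.92×10^-6 C/m.
Since E is radial and uniform over the curved surface, Φ = E·2πrL = Q_enc/ε₀ = λ_enc L/ε₀.
E = |λ_enc|/(2πε₀r) = (2.92×10^-6)/(2π·8.85×10^-12·0.0443) = 1.19×10^6 N/C.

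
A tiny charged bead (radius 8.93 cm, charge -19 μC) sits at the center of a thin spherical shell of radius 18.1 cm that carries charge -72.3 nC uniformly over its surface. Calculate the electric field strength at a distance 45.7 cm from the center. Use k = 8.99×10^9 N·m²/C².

|E| ≈ 8.21×10^5 N/C

Use a concentric Gaussian sphere at r = 45.7 cm (r > 18.1 cm, enclosing both).
Q_enc = (-19 μC) + (-72.3 nC) = -1.907×10^-5 C.
Applying ∮E·dA = Q_enc/ε₀ with Φ = E(4πr²):
E = k|Q_enc|/r² = (8.99×10^9)(1.907e-5)/(0.457)² = 8.21×10^5 N/C.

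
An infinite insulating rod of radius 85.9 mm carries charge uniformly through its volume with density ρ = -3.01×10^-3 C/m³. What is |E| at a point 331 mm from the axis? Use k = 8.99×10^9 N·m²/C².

By cylindrical symmetry E is radial; use a coaxial Gaussian cylinder of radius 331 mm and length L (r > 85.9 mm, full cross-section enclosed).
λ_enc = ρ·πR² = (-3.01e-3)π(0.0859)² = -6.978×10^-5 C/m.
Since E is radial and uniform over the curved surface, Φ = E·2πrL = Q_enc/ε₀ = λ_enc L/ε₀.
E = 2k|λ_enc|/r = 2(8.99×10^9)(6.978e-5)/(0.331) = 3.79×10^6 N/C.

|E| = 3.79e6 V/m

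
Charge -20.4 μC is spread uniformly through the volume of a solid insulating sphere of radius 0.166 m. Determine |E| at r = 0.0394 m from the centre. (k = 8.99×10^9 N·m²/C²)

Use a concentric Gaussian sphere at r = 0.0394 m (r < R).
Only the charge within r is enclosed: Q_enc = Q·(r/R)³ = (-20.4 μC)·(0.0394 m/0.166 m)³ = -2.728e-7 C.
By Gauss's law, ∮E·dA = E·4πr² = Q_enc/ε₀.
E = k|Q_enc|/r² = (8.99×10^9)(2.728e-7)/(0.0394)² = 1.58e6 N/C.

|E| ≈ 1.58×10^6 N/C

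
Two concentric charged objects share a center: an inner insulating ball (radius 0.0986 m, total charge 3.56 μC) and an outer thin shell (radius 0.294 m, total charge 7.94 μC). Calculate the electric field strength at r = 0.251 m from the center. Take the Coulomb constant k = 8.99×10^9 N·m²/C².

5.08×10^5 N/C

Take a concentric spherical Gaussian surface of radius r = 0.251 m (between the bodies, 0.0986 m < r < 0.294 m).
The shell at 0.294 m lies outside the Gaussian surface, so Q_enc = 3.56 μC = 3.56×10^-6 C.
Gauss's law: E·4πr² = Q_enc/ε₀.
E = k|Q_enc|/r² = (8.99×10^9)(3.56e-6)/(0.251)² = 5.08e5 N/C.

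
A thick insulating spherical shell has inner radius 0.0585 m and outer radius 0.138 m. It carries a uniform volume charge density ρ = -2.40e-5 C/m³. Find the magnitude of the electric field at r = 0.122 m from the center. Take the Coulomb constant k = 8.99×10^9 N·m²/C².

|E| = 9.81×10^4 V/m

Symmetry ⇒ E = E(r) r̂. Gaussian sphere of radius r = 0.122 m (within the shell material, 0.0585 m < r < 0.138 m).
Enclosed charge is the volume from a to r: Q_enc = (4π/3)ρ(r³ − a³) = -1.624e-7 C.
Applying ∮E·dA = Q_enc/ε₀ with Φ = E(4πr²):
E = k|Q_enc|/r² = (8.99×10^9)(1.624e-7)/(0.122)² = 9.81e4 N/C.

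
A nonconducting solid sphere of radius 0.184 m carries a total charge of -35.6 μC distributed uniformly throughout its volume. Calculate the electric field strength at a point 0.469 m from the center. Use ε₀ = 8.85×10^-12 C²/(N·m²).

E ≈ 1.46×10^6 V/m

By spherical symmetry E is radial; choose a Gaussian sphere of radius r = 0.469 m (r > R, so the entire charge is enclosed).
Q_enc = -35.6 μC = -3.56e-5 C.
Since E is radial and uniform over the Gaussian sphere, Φ = E·4πr² = Q_enc/ε₀.
E = |Q_enc|/(4πε₀r²) = (3.56e-5)/(4π·8.85×10^-12·(0.469)²) = 1.46×10^6 N/C.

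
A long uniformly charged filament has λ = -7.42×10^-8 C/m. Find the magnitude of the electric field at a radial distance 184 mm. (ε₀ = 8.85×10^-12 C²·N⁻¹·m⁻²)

E ≈ 7.25×10^3 V/m

Coaxial Gaussian cylinder, radius r = 184 mm, length L.
Q_enc = λL, so λ_enc = -7.42×10^-8 C/m.
Since E is radial and uniform over the curved surface, Φ = E·2πrL = Q_enc/ε₀ = λ_enc L/ε₀.
E = |λ_enc|/(2πε₀r) = (7.42×10^-8)/(2π·8.85×10^-12·0.184) = 7.25×10^3 N/C.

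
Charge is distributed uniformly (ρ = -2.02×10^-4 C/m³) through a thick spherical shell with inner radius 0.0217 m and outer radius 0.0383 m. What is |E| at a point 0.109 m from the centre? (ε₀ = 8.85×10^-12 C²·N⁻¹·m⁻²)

Symmetry ⇒ E = E(r) r̂. Gaussian sphere of radius r = 0.109 m (r > 0.0383 m, enclosing the whole shell).
Q_enc = ρ·(4π/3)(b³ − a³) = (-2.02×10^-4)·(4π/3)·((0.0383)³ − (0.0217)³) = -3.889e-8 C.
Since E is radial and uniform over the Gaussian sphere, Φ = E·4πr² = Q_enc/ε₀.
E = |Q_enc|/(4πε₀r²) = (3.889e-8)/(4π·8.85×10^-12·(0.109)²) = 2.94e4 N/C.

|E| = 2.94×10^4 N/C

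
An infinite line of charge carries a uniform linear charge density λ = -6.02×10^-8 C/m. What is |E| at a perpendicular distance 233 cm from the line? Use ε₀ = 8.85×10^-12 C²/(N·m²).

Choose a coaxial cylinder of radius r = 233 cm (arbitrary length L) as the Gaussian surface.
Q_enc = λL, so λ_enc = -6.02e-8 C/m.
Since E is radial and uniform over the curved surface, Φ = E·2πrL = Q_enc/ε₀ = λ_enc L/ε₀.
E = |λ_enc|/(2πε₀r) = (6.02e-8)/(2π·8.85×10^-12·2.33) = 465 N/C.

|E| = 465 N/C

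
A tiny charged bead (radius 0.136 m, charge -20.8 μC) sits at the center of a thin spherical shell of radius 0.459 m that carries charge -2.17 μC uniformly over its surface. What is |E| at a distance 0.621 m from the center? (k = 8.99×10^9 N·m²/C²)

E ≈ 5.35×10^5 N/C

By spherical symmetry E is radial; choose a Gaussian sphere of radius r = 0.621 m (r > 0.459 m, enclosing both).
Q_enc = (-20.8 μC) + (-2.17 μC) = -2.297e-5 C.
Since E is radial and uniform over the Gaussian sphere, Φ = E·4πr² = Q_enc/ε₀.
E = k|Q_enc|/r² = (8.99×10^9)(2.297×10^-5)/(0.621)² = 5.35e5 N/C.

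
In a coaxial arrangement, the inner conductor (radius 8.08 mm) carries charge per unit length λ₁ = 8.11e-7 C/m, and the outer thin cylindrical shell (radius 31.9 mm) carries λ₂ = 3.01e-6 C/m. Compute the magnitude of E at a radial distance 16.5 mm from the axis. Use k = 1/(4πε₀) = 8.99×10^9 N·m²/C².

By cylindrical symmetry E is radial; use a coaxial Gaussian cylinder of radius 16.5 mm and length L (between the conductors, 8.08 mm < r < 31.9 mm).
The shell at 31.9 mm lies outside the Gaussian surface, so λ_enc = λ₁ = 8.11e-7 C/m.
Gauss's law: E·2πrL = λ_enc L/ε₀.
E = 2k|λ_enc|/r = 2(8.99×10^9)(8.11×10^-7)/(0.0165) = 8.84e5 N/C.

|E| = 8.84×10^5 N/C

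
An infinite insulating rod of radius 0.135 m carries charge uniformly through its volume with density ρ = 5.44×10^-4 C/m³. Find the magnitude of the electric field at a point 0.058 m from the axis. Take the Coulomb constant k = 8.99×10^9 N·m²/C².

E = 1.78×10^6 N/C

Choose a coaxial cylinder of radius r = 0.058 m (arbitrary length L) as the Gaussian surface (r < R).
Charge inside radius r per length L is ρ·πr²·L, so λ_enc = ρπr² = 5.749×10^-6 C/m.
Since E is radial and uniform over the curved surface, Φ = E·2πrL = Q_enc/ε₀ = λ_enc L/ε₀.
E = 2k|λ_enc|/r = 2(8.99×10^9)(5.749×10^-6)/(0.058) = 1.78×10^6 N/C.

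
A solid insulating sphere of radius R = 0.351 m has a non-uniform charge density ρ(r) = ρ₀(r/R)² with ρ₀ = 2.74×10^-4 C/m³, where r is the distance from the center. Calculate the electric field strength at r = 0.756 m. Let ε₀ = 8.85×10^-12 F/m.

|E| = 4.69e5 N/C

Symmetry ⇒ E = E(r) r̂. Gaussian sphere of radius r = 0.756 m (r > R, all charge enclosed).
Q_enc = 4π ∫₀^R ρ₀(r'/R)^2 r'² dr' = 4πρ₀R³/5 = 2.978×10^-5 C.
Applying ∮E·dA = Q_enc/ε₀ with Φ = E(4πr²):
E = |Q_enc|/(4πε₀r²) = (2.978e-5)/(4π·8.85×10^-12·(0.756)²) = 4.69×10^5 N/C.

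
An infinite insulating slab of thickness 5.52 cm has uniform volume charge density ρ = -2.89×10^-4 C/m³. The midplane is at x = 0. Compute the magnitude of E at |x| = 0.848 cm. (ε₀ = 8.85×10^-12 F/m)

|E| = 2.77×10^5 N/C

By symmetry E is perpendicular to the slab. A Gaussian pillbox from −0.848 cm to +0.848 cm (face area A) lies entirely within the slab.
Q_enc = ρ·(2x)·A and flux = 2EA, so 2EA = 2ρxA/ε₀ ⇒ E = |ρ|x/ε₀.
E = (2.89×10^-4)(0.00848)/(8.85×10^-12) = 2.77×10^5 N/C.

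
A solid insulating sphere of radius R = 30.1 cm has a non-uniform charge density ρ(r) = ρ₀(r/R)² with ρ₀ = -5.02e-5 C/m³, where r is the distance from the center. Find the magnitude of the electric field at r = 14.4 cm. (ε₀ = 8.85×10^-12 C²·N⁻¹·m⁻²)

Symmetry ⇒ E = E(r) r̂. Gaussian sphere of radius r = 14.4 cm (r < R).
Integrate the density: Q_enc = 4π ∫₀^r ρ₀(r'/R)^2 r'² dr' = 4πρ₀ r^5/(5·R²) = -8.622×10^-8 C.
Applying ∮E·dA = Q_enc/ε₀ with Φ = E(4πr²):
E = |Q_enc|/(4πε₀r²) = (8.622×10^-8)/(4π·8.85×10^-12·(0.144)²) = 3.74e4 N/C.

E = 3.74×10^4 N/C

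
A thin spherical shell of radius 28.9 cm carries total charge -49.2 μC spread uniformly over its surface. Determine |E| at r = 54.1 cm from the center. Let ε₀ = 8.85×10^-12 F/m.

Take a concentric spherical Gaussian surface of radius r = 54.1 cm (r > 28.9 cm).
The entire shell is enclosed: Q_enc = -4.92×10^-5 C.
Gauss's law: E·4πr² = Q_enc/ε₀.
E = |Q_enc|/(4πε₀r²) = (4.92×10^-5)/(4π·8.85×10^-12·(0.541)²) = 1.51×10^6 N/C.

E ≈ 1.51×10^6 N/C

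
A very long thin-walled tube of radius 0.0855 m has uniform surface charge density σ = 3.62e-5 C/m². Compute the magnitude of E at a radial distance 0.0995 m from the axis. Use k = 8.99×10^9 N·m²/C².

By cylindrical symmetry E is radial; use a coaxial Gaussian cylinder of radius 0.0995 m and length L (r > 0.0855 m).
The whole shell is enclosed: λ_enc = σ·2πR = (3.62e-5)·2π·(0.0855) = 1.945×10^-5 C/m.
Since E is radial and uniform over the curved surface, Φ = E·2πrL = Q_enc/ε₀ = λ_enc L/ε₀.
E = 2k|λ_enc|/r = 2(8.99×10^9)(1.945×10^-5)/(0.0995) = 3.51×10^6 N/C.

3.51e6 V/m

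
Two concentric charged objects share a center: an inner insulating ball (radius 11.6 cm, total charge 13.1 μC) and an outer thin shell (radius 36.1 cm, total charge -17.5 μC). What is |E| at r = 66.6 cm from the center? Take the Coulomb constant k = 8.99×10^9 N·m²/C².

Symmetry ⇒ E = E(r) r̂. Gaussian sphere of radius r = 66.6 cm (r > 36.1 cm, enclosing both).
Q_enc = (13.1 μC) + (-17.5 μC) = -4.40×10^-6 C.
Gauss's law: E·4πr² = Q_enc/ε₀.
E = k|Q_enc|/r² = (8.99×10^9)(4.40×10^-6)/(0.666)² = 8.92×10^4 N/C.

|E| ≈ 8.92×10^4 N/C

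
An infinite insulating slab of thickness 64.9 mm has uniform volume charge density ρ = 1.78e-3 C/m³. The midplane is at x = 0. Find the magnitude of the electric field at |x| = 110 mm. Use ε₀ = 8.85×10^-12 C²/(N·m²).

E ≈ 6.53×10^6 V/m

The point |x| = 110 mm lies outside the slab (half-thickness 0.03245 m). A symmetric pillbox spanning the full slab encloses Q_enc = ρ·d·A.
Flux = 2EA ⇒ E = |ρ|d/(2ε₀), independent of distance outside.
E = (1.78×10^-3)(0.0649)/(2·8.85×10^-12) = 6.53×10^6 N/C.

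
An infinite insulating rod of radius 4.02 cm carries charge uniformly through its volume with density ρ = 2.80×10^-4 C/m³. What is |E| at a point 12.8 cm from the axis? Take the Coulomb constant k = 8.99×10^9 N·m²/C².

|E| = 2.00e5 V/m

Coaxial Gaussian cylinder, radius r = 12.8 cm, length L (r > 4.02 cm, full cross-section enclosed).
λ_enc = ρ·πR² = (2.80e-4)π(0.0402)² = 1.422×10^-6 C/m.
Gauss's law: E·2πrL = λ_enc L/ε₀.
E = 2k|λ_enc|/r = 2(8.99×10^9)(1.422×10^-6)/(0.128) = 2.00×10^5 N/C.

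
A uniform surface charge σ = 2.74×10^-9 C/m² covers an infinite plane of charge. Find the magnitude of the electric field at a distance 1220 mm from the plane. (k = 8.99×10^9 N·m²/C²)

E = 155 V/m

The symmetry is planar: E is normal to the sheet and the same magnitude on both sides. Take a pillbox straddling the sheet with end-cap area A.
Flux Φ = 2EA and Q_enc = σA, so 2EA = σA/ε₀ ⇒ E = |σ|/(2ε₀), independent of distance.
E = 2πk|σ| = 2π(8.99×10^9)(2.74×10^-9) = 155 N/C.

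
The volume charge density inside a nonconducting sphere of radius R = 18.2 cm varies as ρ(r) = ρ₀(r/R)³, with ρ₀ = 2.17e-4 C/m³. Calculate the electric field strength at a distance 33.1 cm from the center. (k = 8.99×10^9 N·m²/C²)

E = 2.25×10^5 N/C

Use a concentric Gaussian sphere at r = 33.1 cm (r > R, all charge enclosed).
Q_enc = 4π ∫₀^R ρ₀(r'/R)^3 r'² dr' = 4πρ₀R³/6 = 2.74e-6 C.
Since E is radial and uniform over the Gaussian sphere, Φ = E·4πr² = Q_enc/ε₀.
E = k|Q_enc|/r² = (8.99×10^9)(2.74e-6)/(0.331)² = 2.25e5 N/C.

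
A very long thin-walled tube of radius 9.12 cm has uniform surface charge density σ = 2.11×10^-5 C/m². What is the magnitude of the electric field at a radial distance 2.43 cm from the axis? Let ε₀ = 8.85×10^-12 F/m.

|E| = 0 N/C

Choose a coaxial cylinder of radius r = 2.43 cm (arbitrary length L) as the Gaussian surface (r < 9.12 cm, inside the shell).
No charge is enclosed, so Gauss's law gives E·2πrL = 0 ⇒ E = 0.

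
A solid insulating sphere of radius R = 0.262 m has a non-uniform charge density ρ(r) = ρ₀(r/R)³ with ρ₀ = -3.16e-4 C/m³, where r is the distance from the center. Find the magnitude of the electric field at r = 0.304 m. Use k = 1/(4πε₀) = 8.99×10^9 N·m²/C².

By spherical symmetry E is radial; choose a Gaussian sphere of radius r = 0.304 m (r > R, all charge enclosed).
Q_enc = 4π ∫₀^R ρ₀(r'/R)^3 r'² dr' = 4πρ₀R³/6 = -1.19e-5 C.
Applying ∮E·dA = Q_enc/ε₀ with Φ = E(4πr²):
E = k|Q_enc|/r² = (8.99×10^9)(1.19e-5)/(0.304)² = 1.16×10^6 N/C.

1.16×10^6 N/C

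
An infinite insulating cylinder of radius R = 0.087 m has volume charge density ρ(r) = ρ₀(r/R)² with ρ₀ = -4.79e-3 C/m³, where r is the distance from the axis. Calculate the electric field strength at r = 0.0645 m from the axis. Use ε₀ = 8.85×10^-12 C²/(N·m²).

E = 4.80e6 N/C

Choose a coaxial cylinder of radius r = 0.0645 m (arbitrary length L) as the Gaussian surface (r < R).
Integrating ρ over the cross-section to radius r: λ_enc = (2πρ₀/R²) ∫₀^r r'^3 dr' = 2πρ₀ r^4/(4·R²) = -1.721×10^-5 C/m.
By Gauss's law (flux through the curved wall only), E·2πrL = λ_enc L/ε₀.
E = |λ_enc|/(2πε₀r) = (1.721×10^-5)/(2π·8.85×10^-12·0.0645) = 4.80×10^6 N/C.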